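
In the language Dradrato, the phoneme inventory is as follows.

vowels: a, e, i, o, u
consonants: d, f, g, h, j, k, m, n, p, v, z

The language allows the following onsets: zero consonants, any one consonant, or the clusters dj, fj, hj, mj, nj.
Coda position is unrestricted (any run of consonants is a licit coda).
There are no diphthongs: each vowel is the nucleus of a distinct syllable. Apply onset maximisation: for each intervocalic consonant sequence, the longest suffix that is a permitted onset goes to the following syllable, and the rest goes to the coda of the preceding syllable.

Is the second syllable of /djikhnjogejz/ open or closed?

The vowels are i, o, e — 3 nuclei, so 3 syllables.
Between /i/ (V1) and /o/ (V2): /khnj/; trying suffixes from longest down, /nj/ is the first permitted one, so coda /kh/ | onset /nj/.
Between /o/ (V2) and /e/ (V3): /g/ is a single consonant, so it becomes the next onset.
Result: djikh.njo.gejz.
Syllable 2 is /njo/; it ends in its nucleus with no coda, so it is open.

open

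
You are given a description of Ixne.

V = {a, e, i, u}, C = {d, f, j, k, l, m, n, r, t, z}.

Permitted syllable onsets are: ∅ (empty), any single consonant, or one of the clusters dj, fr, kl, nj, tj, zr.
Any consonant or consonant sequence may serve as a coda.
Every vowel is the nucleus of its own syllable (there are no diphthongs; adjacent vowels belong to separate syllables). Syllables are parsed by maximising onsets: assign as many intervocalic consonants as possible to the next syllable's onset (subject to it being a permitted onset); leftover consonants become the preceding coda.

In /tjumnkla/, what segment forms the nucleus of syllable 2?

a

Nuclei (vowels): u, a → 2 syllables.
The second nucleus (vowel 2 from the left) is /a/.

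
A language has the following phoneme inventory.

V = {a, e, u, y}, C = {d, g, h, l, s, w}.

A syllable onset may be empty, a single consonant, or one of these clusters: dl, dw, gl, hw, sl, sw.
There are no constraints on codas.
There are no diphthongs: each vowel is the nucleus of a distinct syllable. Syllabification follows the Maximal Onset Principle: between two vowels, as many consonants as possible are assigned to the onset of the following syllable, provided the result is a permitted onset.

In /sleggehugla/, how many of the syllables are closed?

1

The vowels are e, e, u, a — 4 nuclei, so 4 syllables.
V1 /e/ – V2 /e/: /gg/ — longest licit onset from the right is /g/, leaving /g/ as coda.
V2 /e/ – V3 /u/: /h/ → onset of the next syllable (single consonants are always licit onsets).
V3 /u/ – V4 /a/: /gl/ is a licit onset in full, so it all attaches to the next syllable.
So the parse is sleg.ge.hu.gla.
Classifying each syllable: /sleg/ (closed), /ge/ (open), /hu/ (open), /gla/ (open).
Closed syllables: 1.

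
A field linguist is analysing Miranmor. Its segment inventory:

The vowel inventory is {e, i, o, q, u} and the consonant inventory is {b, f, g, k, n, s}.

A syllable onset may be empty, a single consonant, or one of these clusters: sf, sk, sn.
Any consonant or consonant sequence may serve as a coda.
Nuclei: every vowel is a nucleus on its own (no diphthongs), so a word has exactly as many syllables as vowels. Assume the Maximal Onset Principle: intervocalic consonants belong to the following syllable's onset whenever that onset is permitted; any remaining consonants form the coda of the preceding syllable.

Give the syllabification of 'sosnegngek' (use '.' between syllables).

Vowels present: o, e, e; each is a nucleus, giving 3 syllables.
Between /o/ (V1) and /e/ (V2): /sn/ is a licit onset in full, so it all attaches to the next syllable.
Between /e/ (V2) and /e/ (V3): /gng/; trying suffixes from longest down, /g/ is the first permitted one, so coda /gn/ | onset /g/.

so.snegn.gek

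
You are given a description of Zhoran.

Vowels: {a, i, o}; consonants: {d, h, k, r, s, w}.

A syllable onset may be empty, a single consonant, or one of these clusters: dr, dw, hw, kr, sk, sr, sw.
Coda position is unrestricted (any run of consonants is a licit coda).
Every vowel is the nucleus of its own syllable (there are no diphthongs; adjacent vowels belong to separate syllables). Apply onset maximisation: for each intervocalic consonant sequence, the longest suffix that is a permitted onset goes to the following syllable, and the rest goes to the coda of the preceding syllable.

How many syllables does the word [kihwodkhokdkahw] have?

Nuclei (vowels): i, o, o, a → 4 syllables.

4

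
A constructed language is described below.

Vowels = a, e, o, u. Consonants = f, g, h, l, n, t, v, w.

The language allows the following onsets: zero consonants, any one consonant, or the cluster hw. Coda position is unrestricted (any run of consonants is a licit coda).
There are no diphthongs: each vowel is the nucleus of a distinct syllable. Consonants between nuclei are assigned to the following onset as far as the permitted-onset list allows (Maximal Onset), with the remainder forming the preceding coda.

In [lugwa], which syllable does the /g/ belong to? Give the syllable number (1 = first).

Vowels present: u, a; each is a nucleus, giving 2 syllables.
V1 /u/ – V2 /a/: cluster /gw/ — the longest permitted-onset suffix is /w/; onset = /w/, preceding coda = /g/.
Putting it together: lug.wa.
The /g/ is in the coda of syllable 1 (/lug/).

1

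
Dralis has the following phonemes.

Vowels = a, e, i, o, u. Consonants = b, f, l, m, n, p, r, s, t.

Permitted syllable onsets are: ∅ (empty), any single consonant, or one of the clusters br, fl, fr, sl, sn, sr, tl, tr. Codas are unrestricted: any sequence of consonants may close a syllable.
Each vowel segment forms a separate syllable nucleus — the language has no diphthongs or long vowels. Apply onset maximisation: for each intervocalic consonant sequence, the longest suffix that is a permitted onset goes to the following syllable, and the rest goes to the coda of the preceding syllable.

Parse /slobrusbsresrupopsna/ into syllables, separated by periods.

slo.brusb.sre.sru.pop.sna

Nuclei (vowels): o, u, e, u, o, a → 6 syllables.
Between /o/ (V1) and /u/ (V2): /br/ — entire cluster is a permitted onset → onset /br/, coda ∅.
Between /u/ (V2) and /e/ (V3): /sbsr/; trying suffixes from longest down, /sr/ is the first permitted one, so coda /sb/ | onset /sr/.
Between /e/ (V3) and /u/ (V4): /sr/ — entire cluster is a permitted onset → onset /sr/, coda ∅.
Between /u/ (V4) and /o/ (V5): /p/ is a single consonant, so it becomes the next onset.
Between /o/ (V5) and /a/ (V6): cluster /psn/ — the longest permitted-onset suffix is /sn/; onset = /sn/, preceding coda = /p/.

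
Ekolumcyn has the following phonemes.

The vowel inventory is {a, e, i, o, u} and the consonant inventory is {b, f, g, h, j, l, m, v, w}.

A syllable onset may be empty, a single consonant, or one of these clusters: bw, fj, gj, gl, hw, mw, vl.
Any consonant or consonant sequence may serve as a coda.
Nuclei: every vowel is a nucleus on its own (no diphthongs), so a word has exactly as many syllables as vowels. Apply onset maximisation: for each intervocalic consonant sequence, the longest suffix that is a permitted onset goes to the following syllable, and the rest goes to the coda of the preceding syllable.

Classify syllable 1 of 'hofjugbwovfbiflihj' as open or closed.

open

The vowels are o, u, o, i, i — 5 nuclei, so 5 syllables.
/o…u/ gap (V1→V2): cluster /fj/ — /fj/ is itself a permitted onset, so the whole cluster goes right; preceding coda = ∅.
/u…o/ gap (V2→V3): /gbw/ — longest licit onset from the right is /bw/, leaving /g/ as coda.
/o…i/ gap (V3→V4): /vfb/ splits as /vf/ + /b/ (/b/ is the longest suffix that is a licit onset).
/i…i/ gap (V4→V5): cluster /fl/ — the longest permitted-onset suffix is /l/; onset = /l/, preceding coda = /f/.
Syllabification: ho.fjug.bwovf.bif.lihj.
Syllable 1 is /ho/; it ends in its nucleus with no coda, so it is open.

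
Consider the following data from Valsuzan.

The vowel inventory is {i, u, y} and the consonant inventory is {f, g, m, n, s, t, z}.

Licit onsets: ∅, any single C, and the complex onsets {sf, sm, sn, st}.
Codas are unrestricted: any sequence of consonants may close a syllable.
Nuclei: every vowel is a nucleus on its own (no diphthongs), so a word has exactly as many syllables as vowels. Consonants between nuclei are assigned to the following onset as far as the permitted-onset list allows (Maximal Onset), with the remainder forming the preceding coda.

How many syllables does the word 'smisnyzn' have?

Nuclei (vowels): i, y → 2 syllables.

2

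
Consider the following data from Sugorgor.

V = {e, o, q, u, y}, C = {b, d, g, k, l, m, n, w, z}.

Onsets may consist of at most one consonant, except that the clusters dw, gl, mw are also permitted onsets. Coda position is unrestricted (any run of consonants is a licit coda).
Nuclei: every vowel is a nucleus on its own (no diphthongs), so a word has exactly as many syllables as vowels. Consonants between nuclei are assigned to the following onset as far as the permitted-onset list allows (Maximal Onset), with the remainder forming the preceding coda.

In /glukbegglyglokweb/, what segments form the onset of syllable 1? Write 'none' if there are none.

Nuclei (vowels): u, e, y, o, e → 5 syllables.
Between /u/ (V1) and /e/ (V2): /kb/; trying suffixes from longest down, /b/ is the first permitted one, so coda /k/ | onset /b/.
Between /e/ (V2) and /y/ (V3): /ggl/ — longest licit onset from the right is /gl/, leaving /g/ as coda.
Between /y/ (V3) and /o/ (V4): /gl/ is a licit onset in full, so it all attaches to the next syllable.
Between /o/ (V4) and /e/ (V5): /kw/; trying suffixes from longest down, /w/ is the first permitted one, so coda /k/ | onset /w/.
Putting it together: gluk.beg.gly.glok.web.
Syllable 1 is /gluk/: onset /gl/, nucleus /u/, coda /k/.

gl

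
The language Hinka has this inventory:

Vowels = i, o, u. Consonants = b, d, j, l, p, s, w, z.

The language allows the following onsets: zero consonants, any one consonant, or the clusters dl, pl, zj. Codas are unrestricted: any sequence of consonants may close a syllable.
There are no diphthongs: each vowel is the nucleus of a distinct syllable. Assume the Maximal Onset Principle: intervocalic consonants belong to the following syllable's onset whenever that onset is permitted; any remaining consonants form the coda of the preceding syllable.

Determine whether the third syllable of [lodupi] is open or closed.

The vowels are o, u, i — 3 nuclei, so 3 syllables.
σ1/σ2 boundary: /d/ → onset of the next syllable (single consonants are always licit onsets).
σ2/σ3 boundary: /p/ → onset of the next syllable (single consonants are always licit onsets).
Syllabification: lo.du.pi.
Syllable 3 is /pi/; it ends in its nucleus with no coda, so it is open.

open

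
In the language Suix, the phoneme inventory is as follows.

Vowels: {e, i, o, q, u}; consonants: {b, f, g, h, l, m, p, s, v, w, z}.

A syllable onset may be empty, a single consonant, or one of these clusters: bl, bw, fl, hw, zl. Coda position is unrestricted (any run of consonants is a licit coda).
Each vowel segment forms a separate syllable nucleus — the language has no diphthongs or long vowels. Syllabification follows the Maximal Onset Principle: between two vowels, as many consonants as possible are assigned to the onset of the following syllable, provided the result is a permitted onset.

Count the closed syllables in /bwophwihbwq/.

The vowels are o, i, q — 3 nuclei, so 3 syllables.
σ1/σ2 boundary: /phw/ splits as /p/ + /hw/ (/hw/ is the longest suffix that is a licit onset).
σ2/σ3 boundary: /hbw/ — longest licit onset from the right is /bw/, leaving /h/ as coda.
Putting it together: bwop.hwih.bwq.
Classifying each syllable: /bwop/ (closed), /hwih/ (closed), /bwq/ (open).
Closed syllables: 2.

2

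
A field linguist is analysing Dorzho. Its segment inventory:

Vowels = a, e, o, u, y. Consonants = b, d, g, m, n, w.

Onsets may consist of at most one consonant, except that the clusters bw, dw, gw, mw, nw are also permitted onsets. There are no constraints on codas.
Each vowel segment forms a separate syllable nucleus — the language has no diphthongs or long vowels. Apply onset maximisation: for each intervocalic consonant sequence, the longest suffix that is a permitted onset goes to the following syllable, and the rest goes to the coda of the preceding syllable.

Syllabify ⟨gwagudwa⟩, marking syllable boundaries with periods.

Nuclei (vowels): a, u, a → 3 syllables.
Between /a/ (V1) and /u/ (V2): /g/ → onset of the next syllable (single consonants are always licit onsets).
Between /u/ (V2) and /a/ (V3): /dw/ is a licit onset in full, so it all attaches to the next syllable.

gwa.gu.dwa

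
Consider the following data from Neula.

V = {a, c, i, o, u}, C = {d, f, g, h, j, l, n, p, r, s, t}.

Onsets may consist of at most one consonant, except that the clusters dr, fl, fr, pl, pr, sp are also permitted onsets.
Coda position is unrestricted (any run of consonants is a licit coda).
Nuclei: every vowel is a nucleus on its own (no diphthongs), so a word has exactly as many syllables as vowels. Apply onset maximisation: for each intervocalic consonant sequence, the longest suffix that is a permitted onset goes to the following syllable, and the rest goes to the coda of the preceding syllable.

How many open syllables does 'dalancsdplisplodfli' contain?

The vowels are a, a, c, i, o, i — 6 nuclei, so 6 syllables.
Between /a/ (V1) and /a/ (V2): just /l/ — single C goes to the following onset.
Between /a/ (V2) and /c/ (V3): /n/ is a single consonant, so it becomes the next onset.
Between /c/ (V3) and /i/ (V4): /sdpl/; trying suffixes from longest down, /pl/ is the first permitted one, so coda /sd/ | onset /pl/.
Between /i/ (V4) and /o/ (V5): /spl/ splits as /s/ + /pl/ (/pl/ is the longest suffix that is a licit onset).
Between /o/ (V5) and /i/ (V6): /dfl/ — longest licit onset from the right is /fl/, leaving /d/ as coda.
So the parse is da.la.ncsd.plis.plod.fli.
Classifying each syllable: /da/ (open), /la/ (open), /ncsd/ (closed), /plis/ (closed), /plod/ (closed), /fli/ (open).
Open syllables: 3.

3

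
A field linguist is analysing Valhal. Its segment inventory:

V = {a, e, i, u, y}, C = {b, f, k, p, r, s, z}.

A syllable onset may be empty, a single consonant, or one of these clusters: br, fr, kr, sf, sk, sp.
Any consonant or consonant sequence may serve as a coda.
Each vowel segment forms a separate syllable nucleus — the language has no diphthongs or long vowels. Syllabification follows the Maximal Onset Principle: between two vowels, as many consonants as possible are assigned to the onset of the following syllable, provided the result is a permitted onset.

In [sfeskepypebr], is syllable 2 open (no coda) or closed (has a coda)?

Nuclei (vowels): e, e, y, e → 4 syllables.
σ1/σ2 boundary: cluster /sk/ — /sk/ is itself a permitted onset, so the whole cluster goes right; preceding coda = ∅.
σ2/σ3 boundary: /p/ is a single consonant, so it becomes the next onset.
σ3/σ4 boundary: /p/ is a single consonant, so it becomes the next onset.
Putting it together: sfe.ske.py.pebr.
Syllable 2 is /ske/; it ends in its nucleus with no coda, so it is open.

open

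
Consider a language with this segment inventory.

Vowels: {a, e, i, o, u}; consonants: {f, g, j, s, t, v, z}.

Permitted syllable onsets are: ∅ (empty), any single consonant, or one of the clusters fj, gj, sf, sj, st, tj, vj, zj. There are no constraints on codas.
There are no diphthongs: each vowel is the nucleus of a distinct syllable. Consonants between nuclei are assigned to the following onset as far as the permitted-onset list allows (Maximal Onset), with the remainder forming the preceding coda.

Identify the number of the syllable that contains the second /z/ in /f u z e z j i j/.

Vowels present: u, e, i; each is a nucleus, giving 3 syllables.
Between /u/ (V1) and /e/ (V2): just /z/ — single C goes to the following onset.
Between /e/ (V2) and /i/ (V3): /zj/ — entire cluster is a permitted onset → onset /zj/, coda ∅.
Result: fu.ze.zjij.
The second /z/ is in the onset of syllable 3 (/zjij/).

3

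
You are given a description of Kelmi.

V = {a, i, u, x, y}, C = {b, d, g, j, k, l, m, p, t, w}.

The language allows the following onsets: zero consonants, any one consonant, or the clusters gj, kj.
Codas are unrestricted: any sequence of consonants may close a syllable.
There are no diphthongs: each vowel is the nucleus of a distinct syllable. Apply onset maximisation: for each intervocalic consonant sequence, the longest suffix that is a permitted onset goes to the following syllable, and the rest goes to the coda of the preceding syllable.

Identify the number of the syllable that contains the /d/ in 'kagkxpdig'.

The vowels are a, x, i — 3 nuclei, so 3 syllables.
V1 /a/ – V2 /x/: /gk/ — longest licit onset from the right is /k/, leaving /g/ as coda.
V2 /x/ – V3 /i/: /pd/ splits as /p/ + /d/ (/d/ is the longest suffix that is a licit onset).
Result: kag.kxp.dig.
The /d/ is in the onset of syllable 3 (/dig/).

3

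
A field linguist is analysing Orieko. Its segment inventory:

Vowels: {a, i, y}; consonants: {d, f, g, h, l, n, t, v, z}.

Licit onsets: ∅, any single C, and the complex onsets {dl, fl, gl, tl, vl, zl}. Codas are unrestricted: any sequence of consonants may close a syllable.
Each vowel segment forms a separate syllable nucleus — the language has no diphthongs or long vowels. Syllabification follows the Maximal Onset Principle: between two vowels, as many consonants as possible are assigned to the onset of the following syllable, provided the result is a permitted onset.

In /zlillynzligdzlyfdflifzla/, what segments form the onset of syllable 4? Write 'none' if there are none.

Nuclei (vowels): i, y, i, y, i, a → 6 syllables.
/i…y/ gap (V1→V2): /ll/ — longest licit onset from the right is /l/, leaving /l/ as coda.
/y…i/ gap (V2→V3): cluster /nzl/ — the longest permitted-onset suffix is /zl/; onset = /zl/, preceding coda = /n/.
/i…y/ gap (V3→V4): /gdzl/; trying suffixes from longest down, /zl/ is the first permitted one, so coda /gd/ | onset /zl/.
/y…i/ gap (V4→V5): /fdfl/; trying suffixes from longest down, /fl/ is the first permitted one, so coda /fd/ | onset /fl/.
/i…a/ gap (V5→V6): /fzl/ splits as /f/ + /zl/ (/zl/ is the longest suffix that is a licit onset).
Syllabification: zlil.lyn.zligd.zlyfd.flif.zla.
Syllable 4 is /zlyfd/: onset /zl/, nucleus /y/, coda /fd/.

zl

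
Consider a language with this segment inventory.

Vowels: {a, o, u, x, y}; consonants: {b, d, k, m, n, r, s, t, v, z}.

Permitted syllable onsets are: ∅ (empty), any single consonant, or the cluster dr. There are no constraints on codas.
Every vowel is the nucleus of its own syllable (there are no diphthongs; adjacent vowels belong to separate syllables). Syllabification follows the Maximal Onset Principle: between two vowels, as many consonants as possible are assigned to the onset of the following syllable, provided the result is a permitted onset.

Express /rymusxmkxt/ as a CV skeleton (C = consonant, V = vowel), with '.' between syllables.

CV.CV.CVC.CVC

Nuclei (vowels): y, u, x, x → 4 syllables.
V1 /y/ – V2 /u/: /m/ is a single consonant, so it becomes the next onset.
V2 /u/ – V3 /x/: /s/ is a single consonant, so it becomes the next onset.
V3 /x/ – V4 /x/: /mk/; trying suffixes from longest down, /k/ is the first permitted one, so coda /m/ | onset /k/.
Syllabification: ry.mu.sxm.kxt.
Mapping each syllable to C/V: /ry/ → CV, /mu/ → CV, /sxm/ → CVC, /kxt/ → CVC.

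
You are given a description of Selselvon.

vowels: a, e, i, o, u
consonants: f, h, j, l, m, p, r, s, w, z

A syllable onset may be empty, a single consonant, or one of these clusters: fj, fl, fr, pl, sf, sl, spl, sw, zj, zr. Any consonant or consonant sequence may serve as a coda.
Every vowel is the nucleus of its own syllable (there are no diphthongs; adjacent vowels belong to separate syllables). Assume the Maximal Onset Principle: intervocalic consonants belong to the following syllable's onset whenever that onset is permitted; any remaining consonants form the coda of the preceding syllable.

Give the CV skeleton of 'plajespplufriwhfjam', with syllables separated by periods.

CCV.CVCC.CCV.CCVCC.CCVC

The vowels are a, e, u, i, a — 5 nuclei, so 5 syllables.
/a…e/ gap (V1→V2): /j/ is a single consonant, so it becomes the next onset.
/e…u/ gap (V2→V3): cluster /sppl/ — the longest permitted-onset suffix is /pl/; onset = /pl/, preceding coda = /sp/.
/u…i/ gap (V3→V4): /fr/ — entire cluster is a permitted onset → onset /fr/, coda ∅.
/i…a/ gap (V4→V5): /whfj/ splits as /wh/ + /fj/ (/fj/ is the longest suffix that is a licit onset).
Putting it together: pla.jesp.plu.friwh.fjam.
Mapping each syllable to C/V: /pla/ → CCV, /jesp/ → CVCC, /plu/ → CCV, /friwh/ → CCVCC, /fjam/ → CCVC.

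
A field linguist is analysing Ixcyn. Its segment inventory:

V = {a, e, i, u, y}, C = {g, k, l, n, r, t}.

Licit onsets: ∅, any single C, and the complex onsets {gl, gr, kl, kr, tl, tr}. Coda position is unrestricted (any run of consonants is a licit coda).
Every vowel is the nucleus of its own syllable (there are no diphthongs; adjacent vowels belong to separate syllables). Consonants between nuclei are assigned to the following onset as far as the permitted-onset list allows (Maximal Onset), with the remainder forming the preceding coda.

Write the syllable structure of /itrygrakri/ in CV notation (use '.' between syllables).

Nuclei (vowels): i, y, a, i → 4 syllables.
Between /i/ (V1) and /y/ (V2): /tr/ — entire cluster is a permitted onset → onset /tr/, coda ∅.
Between /y/ (V2) and /a/ (V3): /gr/ is a licit onset in full, so it all attaches to the next syllable.
Between /a/ (V3) and /i/ (V4): /kr/ is a licit onset in full, so it all attaches to the next syllable.
Result: i.try.gra.kri.
Mapping each syllable to C/V: /i/ → V, /try/ → CCV, /gra/ → CCV, /kri/ → CCV.

V.CCV.CCV.CCV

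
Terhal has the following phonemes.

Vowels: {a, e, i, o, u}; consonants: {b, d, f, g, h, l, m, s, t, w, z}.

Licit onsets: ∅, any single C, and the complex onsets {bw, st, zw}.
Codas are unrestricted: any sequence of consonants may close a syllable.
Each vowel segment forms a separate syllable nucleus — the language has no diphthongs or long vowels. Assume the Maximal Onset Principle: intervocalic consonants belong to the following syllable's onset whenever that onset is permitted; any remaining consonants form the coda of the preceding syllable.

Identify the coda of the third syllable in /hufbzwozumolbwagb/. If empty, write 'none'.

none

Nuclei (vowels): u, o, u, o, a → 5 syllables.
V1 /u/ – V2 /o/: /fbzw/; trying suffixes from longest down, /zw/ is the first permitted one, so coda /fb/ | onset /zw/.
V2 /o/ – V3 /u/: just /z/ — single C goes to the following onset.
V3 /u/ – V4 /o/: just /m/ — single C goes to the following onset.
V4 /o/ – V5 /a/: cluster /lbw/ — the longest permitted-onset suffix is /bw/; onset = /bw/, preceding coda = /l/.
Putting it together: hufb.zwo.zu.mol.bwagb.
Syllable 3 is /zu/: onset /z/, nucleus /u/, coda ∅.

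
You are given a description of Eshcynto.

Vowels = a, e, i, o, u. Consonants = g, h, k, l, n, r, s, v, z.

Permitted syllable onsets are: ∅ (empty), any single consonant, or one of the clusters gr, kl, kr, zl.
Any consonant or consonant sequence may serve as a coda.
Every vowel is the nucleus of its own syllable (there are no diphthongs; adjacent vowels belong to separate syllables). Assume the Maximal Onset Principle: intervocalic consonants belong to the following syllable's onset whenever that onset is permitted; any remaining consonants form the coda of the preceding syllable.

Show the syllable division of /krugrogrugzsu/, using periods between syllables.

Vowels present: u, o, u, u; each is a nucleus, giving 4 syllables.
/u…o/ gap (V1→V2): /gr/ is a licit onset in full, so it all attaches to the next syllable.
/o…u/ gap (V2→V3): cluster /gr/ — /gr/ is itself a permitted onset, so the whole cluster goes right; preceding coda = ∅.
/u…u/ gap (V3→V4): /gzs/; trying suffixes from longest down, /s/ is the first permitted one, so coda /gz/ | onset /s/.

kru.gro.grugz.su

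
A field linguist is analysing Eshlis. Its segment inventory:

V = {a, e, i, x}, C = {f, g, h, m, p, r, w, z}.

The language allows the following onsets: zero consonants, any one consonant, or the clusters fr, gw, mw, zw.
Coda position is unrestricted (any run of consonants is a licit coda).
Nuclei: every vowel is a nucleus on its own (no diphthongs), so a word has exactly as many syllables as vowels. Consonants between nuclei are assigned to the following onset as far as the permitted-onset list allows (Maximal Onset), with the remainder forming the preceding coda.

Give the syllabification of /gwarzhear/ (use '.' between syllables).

The vowels are a, e, a — 3 nuclei, so 3 syllables.
Between /a/ (V1) and /e/ (V2): cluster /rzh/ — the longest permitted-onset suffix is /h/; onset = /h/, preceding coda = /rz/.
Between /e/ (V2) and /a/ (V3): hiatus — the boundary sits between the two vowels.

gwarz.he.ar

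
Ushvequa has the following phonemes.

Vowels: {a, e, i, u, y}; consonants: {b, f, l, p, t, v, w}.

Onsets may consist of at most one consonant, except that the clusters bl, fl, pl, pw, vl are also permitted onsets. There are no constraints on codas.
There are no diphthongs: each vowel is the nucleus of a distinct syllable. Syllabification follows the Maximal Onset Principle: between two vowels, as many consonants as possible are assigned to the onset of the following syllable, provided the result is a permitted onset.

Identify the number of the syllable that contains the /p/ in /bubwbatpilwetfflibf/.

3

Vowels present: u, a, i, e, i; each is a nucleus, giving 5 syllables.
Between /u/ (V1) and /a/ (V2): cluster /bwb/ — the longest permitted-onset suffix is /b/; onset = /b/, preceding coda = /bw/.
Between /a/ (V2) and /i/ (V3): /tp/ splits as /t/ + /p/ (/p/ is the longest suffix that is a licit onset).
Between /i/ (V3) and /e/ (V4): cluster /lw/ — the longest permitted-onset suffix is /w/; onset = /w/, preceding coda = /l/.
Between /e/ (V4) and /i/ (V5): /tffl/ — longest licit onset from the right is /fl/, leaving /tf/ as coda.
So the parse is bubw.bat.pil.wetf.flibf.
The /p/ is in the onset of syllable 3 (/pil/).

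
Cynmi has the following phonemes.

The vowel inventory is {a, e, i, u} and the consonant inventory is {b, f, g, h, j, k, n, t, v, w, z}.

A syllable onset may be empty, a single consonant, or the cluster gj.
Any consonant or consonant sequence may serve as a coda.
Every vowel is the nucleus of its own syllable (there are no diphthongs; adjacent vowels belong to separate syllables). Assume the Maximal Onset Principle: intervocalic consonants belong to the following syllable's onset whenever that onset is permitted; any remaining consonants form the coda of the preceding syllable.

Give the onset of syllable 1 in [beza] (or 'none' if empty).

The vowels are e, a — 2 nuclei, so 2 syllables.
σ1/σ2 boundary: /z/ → onset of the next syllable (single consonants are always licit onsets).
Result: be.za.
Syllable 1 is /be/: onset /b/, nucleus /e/, coda ∅.

b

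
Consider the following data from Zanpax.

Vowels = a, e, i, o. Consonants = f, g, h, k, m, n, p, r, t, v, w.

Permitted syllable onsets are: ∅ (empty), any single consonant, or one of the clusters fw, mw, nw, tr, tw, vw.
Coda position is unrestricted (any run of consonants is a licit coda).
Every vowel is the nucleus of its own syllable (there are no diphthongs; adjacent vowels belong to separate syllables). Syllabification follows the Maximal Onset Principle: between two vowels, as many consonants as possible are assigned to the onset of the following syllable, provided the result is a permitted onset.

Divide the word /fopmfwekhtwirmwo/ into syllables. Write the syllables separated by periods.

fopm.fwekh.twir.mwo

Nuclei (vowels): o, e, i, o → 4 syllables.
V1 /o/ – V2 /e/: /pmfw/ — longest licit onset from the right is /fw/, leaving /pm/ as coda.
V2 /e/ – V3 /i/: /khtw/; trying suffixes from longest down, /tw/ is the first permitted one, so coda /kh/ | onset /tw/.
V3 /i/ – V4 /o/: /rmw/; trying suffixes from longest down, /mw/ is the first permitted one, so coda /r/ | onset /mw/.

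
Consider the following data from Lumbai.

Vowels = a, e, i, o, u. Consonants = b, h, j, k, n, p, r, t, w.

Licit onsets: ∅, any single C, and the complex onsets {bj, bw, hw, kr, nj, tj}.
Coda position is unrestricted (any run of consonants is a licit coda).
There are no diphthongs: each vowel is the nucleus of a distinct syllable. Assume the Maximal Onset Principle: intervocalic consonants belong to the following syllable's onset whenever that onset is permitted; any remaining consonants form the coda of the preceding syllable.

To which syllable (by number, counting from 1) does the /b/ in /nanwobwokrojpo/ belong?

3

Vowels present: a, o, o, o, o; each is a nucleus, giving 5 syllables.
Between /a/ (V1) and /o/ (V2): /nw/ splits as /n/ + /w/ (/w/ is the longest suffix that is a licit onset).
Between /o/ (V2) and /o/ (V3): /bw/ is a licit onset in full, so it all attaches to the next syllable.
Between /o/ (V3) and /o/ (V4): cluster /kr/ — /kr/ is itself a permitted onset, so the whole cluster goes right; preceding coda = ∅.
Between /o/ (V4) and /o/ (V5): /jp/ splits as /j/ + /p/ (/p/ is the longest suffix that is a licit onset).
Result: nan.wo.bwo.kroj.po.
The /b/ is in the onset of syllable 3 (/bwo/).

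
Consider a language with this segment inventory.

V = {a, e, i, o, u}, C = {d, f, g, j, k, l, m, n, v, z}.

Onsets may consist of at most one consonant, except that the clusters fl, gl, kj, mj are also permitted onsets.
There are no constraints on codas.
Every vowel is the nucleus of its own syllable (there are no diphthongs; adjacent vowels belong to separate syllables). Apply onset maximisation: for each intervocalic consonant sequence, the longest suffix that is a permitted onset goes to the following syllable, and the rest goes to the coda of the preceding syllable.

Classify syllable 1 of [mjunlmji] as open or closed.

The vowels are u, i — 2 nuclei, so 2 syllables.
V1 /u/ – V2 /i/: /nlmj/; trying suffixes from longest down, /mj/ is the first permitted one, so coda /nl/ | onset /mj/.
Putting it together: mjunl.mji.
Syllable 1 is /mjunl/ with coda /nl/, so it is closed.

closed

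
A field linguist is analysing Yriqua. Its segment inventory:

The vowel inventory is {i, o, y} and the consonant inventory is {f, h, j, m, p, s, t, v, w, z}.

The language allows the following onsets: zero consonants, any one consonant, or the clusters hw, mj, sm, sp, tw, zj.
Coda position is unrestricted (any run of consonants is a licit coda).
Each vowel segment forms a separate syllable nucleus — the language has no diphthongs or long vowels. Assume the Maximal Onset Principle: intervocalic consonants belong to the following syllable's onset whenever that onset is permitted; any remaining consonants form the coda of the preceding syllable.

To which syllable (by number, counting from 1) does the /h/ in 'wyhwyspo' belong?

2

Nuclei (vowels): y, y, o → 3 syllables.
Between /y/ (V1) and /y/ (V2): /hw/ is a licit onset in full, so it all attaches to the next syllable.
Between /y/ (V2) and /o/ (V3): /sp/ is a licit onset in full, so it all attaches to the next syllable.
Result: wy.hwy.spo.
The /h/ is in the onset of syllable 2 (/hwy/).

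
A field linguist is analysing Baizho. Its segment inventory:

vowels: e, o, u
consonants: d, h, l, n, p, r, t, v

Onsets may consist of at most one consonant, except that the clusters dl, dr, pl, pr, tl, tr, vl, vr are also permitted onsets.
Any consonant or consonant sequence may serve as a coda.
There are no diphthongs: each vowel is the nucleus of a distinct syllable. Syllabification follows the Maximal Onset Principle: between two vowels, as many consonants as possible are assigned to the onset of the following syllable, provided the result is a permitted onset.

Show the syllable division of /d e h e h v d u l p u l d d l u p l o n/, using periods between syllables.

de.hehv.dul.puld.dlu.plon

Vowels present: e, e, u, u, u, o; each is a nucleus, giving 6 syllables.
σ1/σ2 boundary: /h/ is a single consonant, so it becomes the next onset.
σ2/σ3 boundary: /hvd/ — longest licit onset from the right is /d/, leaving /hv/ as coda.
σ3/σ4 boundary: cluster /lp/ — the longest permitted-onset suffix is /p/; onset = /p/, preceding coda = /l/.
σ4/σ5 boundary: cluster /lddl/ — the longest permitted-onset suffix is /dl/; onset = /dl/, preceding coda = /ld/.
σ5/σ6 boundary: cluster /pl/ — /pl/ is itself a permitted onset, so the whole cluster goes right; preceding coda = ∅.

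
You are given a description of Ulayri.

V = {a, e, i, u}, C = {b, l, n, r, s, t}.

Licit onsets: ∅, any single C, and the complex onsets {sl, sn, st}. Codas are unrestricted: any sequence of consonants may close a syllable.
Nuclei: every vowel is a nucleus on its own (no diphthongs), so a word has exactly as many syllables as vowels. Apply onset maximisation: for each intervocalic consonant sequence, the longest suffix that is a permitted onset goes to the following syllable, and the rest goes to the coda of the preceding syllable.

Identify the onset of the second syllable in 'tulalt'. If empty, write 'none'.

Vowels present: u, a; each is a nucleus, giving 2 syllables.
V1 /u/ – V2 /a/: /l/ → onset of the next syllable (single consonants are always licit onsets).
Putting it together: tu.lalt.
Syllable 2 is /lalt/: onset /l/, nucleus /a/, coda /lt/.

l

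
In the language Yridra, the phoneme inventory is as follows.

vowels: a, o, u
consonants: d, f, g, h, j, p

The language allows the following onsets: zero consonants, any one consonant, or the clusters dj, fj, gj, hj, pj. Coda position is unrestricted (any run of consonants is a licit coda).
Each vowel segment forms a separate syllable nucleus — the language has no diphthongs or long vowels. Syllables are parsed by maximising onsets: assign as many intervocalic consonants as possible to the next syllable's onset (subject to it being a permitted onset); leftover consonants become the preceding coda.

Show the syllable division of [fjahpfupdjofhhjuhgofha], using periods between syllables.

Vowels present: a, u, o, u, o, a; each is a nucleus, giving 6 syllables.
/a…u/ gap (V1→V2): /hpf/ — longest licit onset from the right is /f/, leaving /hp/ as coda.
/u…o/ gap (V2→V3): /pdj/ — longest licit onset from the right is /dj/, leaving /p/ as coda.
/o…u/ gap (V3→V4): cluster /fhhj/ — the longest permitted-onset suffix is /hj/; onset = /hj/, preceding coda = /fh/.
/u…o/ gap (V4→V5): /hg/; trying suffixes from longest down, /g/ is the first permitted one, so coda /h/ | onset /g/.
/o…a/ gap (V5→V6): /fh/ — longest licit onset from the right is /h/, leaving /f/ as coda.

fjahp.fup.djofh.hjuh.gof.ha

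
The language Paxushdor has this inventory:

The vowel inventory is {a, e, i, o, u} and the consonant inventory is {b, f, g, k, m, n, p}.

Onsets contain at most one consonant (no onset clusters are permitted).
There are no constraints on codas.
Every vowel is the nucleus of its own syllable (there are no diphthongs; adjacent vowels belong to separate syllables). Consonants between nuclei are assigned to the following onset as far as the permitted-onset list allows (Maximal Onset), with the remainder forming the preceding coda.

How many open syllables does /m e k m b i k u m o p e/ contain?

Vowels present: e, i, u, o, e; each is a nucleus, giving 5 syllables.
σ1/σ2 boundary: cluster /kmb/ — the longest permitted-onset suffix is /b/; onset = /b/, preceding coda = /km/.
σ2/σ3 boundary: just /k/ — single C goes to the following onset.
σ3/σ4 boundary: /m/ → onset of the next syllable (single consonants are always licit onsets).
σ4/σ5 boundary: just /p/ — single C goes to the following onset.
Syllabification: mekm.bi.ku.mo.pe.
Classifying each syllable: /mekm/ (closed), /bi/ (open), /ku/ (open), /mo/ (open), /pe/ (open).
Open syllables: 4.

4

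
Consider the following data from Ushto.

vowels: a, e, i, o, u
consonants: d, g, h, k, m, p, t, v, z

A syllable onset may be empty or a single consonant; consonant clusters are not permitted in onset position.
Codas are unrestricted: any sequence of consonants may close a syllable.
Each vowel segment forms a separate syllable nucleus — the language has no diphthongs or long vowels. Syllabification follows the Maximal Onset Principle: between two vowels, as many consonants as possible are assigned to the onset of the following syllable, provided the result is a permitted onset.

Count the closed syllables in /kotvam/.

2

Nuclei (vowels): o, a → 2 syllables.
/o…a/ gap (V1→V2): /tv/ — longest licit onset from the right is /v/, leaving /t/ as coda.
So the parse is kot.vam.
Classifying each syllable: /kot/ (closed), /vam/ (closed).
Closed syllables: 2.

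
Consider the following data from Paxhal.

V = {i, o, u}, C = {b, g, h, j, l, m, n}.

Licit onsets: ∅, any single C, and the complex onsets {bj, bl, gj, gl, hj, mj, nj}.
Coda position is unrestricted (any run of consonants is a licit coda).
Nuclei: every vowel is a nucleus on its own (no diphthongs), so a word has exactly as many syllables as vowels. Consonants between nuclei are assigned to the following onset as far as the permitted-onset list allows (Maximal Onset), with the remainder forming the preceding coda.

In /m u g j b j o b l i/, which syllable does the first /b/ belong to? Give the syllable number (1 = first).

2

Nuclei (vowels): u, o, i → 3 syllables.
Between /u/ (V1) and /o/ (V2): cluster /gjbj/ — the longest permitted-onset suffix is /bj/; onset = /bj/, preceding coda = /gj/.
Between /o/ (V2) and /i/ (V3): cluster /bl/ — /bl/ is itself a permitted onset, so the whole cluster goes right; preceding coda = ∅.
So the parse is mugj.bjo.bli.
The first /b/ is in the onset of syllable 2 (/bjo/).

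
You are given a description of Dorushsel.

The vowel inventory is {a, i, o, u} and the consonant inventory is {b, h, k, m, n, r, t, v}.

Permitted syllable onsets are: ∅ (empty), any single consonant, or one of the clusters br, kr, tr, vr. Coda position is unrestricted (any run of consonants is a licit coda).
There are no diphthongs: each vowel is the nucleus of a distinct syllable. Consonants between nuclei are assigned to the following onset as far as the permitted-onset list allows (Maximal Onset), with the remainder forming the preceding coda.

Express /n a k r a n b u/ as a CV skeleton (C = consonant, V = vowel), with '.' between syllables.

The vowels are a, a, u — 3 nuclei, so 3 syllables.
/a…a/ gap (V1→V2): /kr/ — entire cluster is a permitted onset → onset /kr/, coda ∅.
/a…u/ gap (V2→V3): /nb/ — longest licit onset from the right is /b/, leaving /n/ as coda.
Putting it together: na.kran.bu.
Mapping each syllable to C/V: /na/ → CV, /kran/ → CCVC, /bu/ → CV.

CV.CCVC.CV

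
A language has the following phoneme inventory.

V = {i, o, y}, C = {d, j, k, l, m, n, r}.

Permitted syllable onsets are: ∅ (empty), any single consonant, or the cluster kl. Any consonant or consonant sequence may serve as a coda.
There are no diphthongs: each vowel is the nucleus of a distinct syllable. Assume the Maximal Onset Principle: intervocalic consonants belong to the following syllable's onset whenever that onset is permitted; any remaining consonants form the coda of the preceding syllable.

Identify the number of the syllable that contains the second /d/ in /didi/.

2

The vowels are i, i — 2 nuclei, so 2 syllables.
V1 /i/ – V2 /i/: /d/ → onset of the next syllable (single consonants are always licit onsets).
Putting it together: di.di.
The second /d/ is in the onset of syllable 2 (/di/).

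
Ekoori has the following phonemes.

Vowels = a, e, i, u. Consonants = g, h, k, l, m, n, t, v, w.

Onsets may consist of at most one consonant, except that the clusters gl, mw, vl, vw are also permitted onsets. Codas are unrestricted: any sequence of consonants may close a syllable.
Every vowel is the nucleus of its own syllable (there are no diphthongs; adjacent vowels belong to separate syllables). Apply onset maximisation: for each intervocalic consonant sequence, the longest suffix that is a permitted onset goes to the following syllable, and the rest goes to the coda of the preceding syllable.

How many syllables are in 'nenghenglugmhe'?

The vowels are e, e, u, e — 4 nuclei, so 4 syllables.

4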